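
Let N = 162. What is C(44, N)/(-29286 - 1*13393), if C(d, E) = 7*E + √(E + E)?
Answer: -1152/42679 ≈ -0.026992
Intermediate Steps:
C(d, E) = 7*E + √2*√E (C(d, E) = 7*E + √(2*E) = 7*E + √2*√E)
C(44, N)/(-29286 - 1*13393) = (7*162 + √2*√162)/(-29286 - 1*13393) = (1134 + √2*(9*√2))/(-29286 - 13393) = (1134 + 18)/(-42679) = 1152*(-1/42679) = -1152/42679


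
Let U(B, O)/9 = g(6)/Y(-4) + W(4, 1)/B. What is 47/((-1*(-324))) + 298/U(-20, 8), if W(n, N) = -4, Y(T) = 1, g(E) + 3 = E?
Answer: 6799/648 ≈ 10.492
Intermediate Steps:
g(E) = -3 + E
U(B, O) = 27 - 36/B (U(B, O) = 9*((-3 + 6)/1 - 4/B) = 9*(3*1 - 4/B) = 9*(3 - 4/B) = 27 - 36/B)
47/((-1*(-324))) + 298/U(-20, 8) = 47/((-1*(-324))) + 298/(27 - 36/(-20)) = 47/324 + 298/(27 - 36*(-1/20)) = 47*(1/324) + 298/(27 + 9/5) = 47/324 + 298/(144/5) = 47/324 + 298*(5/144) = 47/324 + 745/72 = 6799/648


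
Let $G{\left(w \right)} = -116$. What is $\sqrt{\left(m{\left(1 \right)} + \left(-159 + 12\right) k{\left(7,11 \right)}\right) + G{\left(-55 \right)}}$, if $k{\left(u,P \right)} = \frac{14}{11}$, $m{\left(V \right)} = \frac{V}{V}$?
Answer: $\frac{i \sqrt{36553}}{11} \approx 17.381 i$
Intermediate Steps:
$m{\left(V \right)} = 1$
$k{\left(u,P \right)} = \frac{14}{11}$ ($k{\left(u,P \right)} = 14 \cdot \frac{1}{11} = \frac{14}{11}$)
$\sqrt{\left(m{\left(1 \right)} + \left(-159 + 12\right) k{\left(7,11 \right)}\right) + G{\left(-55 \right)}} = \sqrt{\left(1 + \left(-159 + 12\right) \frac{14}{11}\right) - 116} = \sqrt{\left(1 - \frac{2058}{11}\right) - 116} = \sqrt{- \frac{2047}{11} - 116} = \sqrt{- \frac{3323}{11}} = \frac{i \sqrt{36553}}{11}$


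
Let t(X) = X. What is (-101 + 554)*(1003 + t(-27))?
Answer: 442128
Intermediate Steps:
(-101 + 554)*(1003 + t(-27)) = (-101 + 554)*(1003 - 27) = 453*976 = 442128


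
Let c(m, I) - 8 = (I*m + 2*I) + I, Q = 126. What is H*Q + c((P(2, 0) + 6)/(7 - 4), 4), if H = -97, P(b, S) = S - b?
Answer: -36590/3 ≈ -12197.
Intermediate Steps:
c(m, I) = 8 + 3*I + I*m (c(m, I) = 8 + ((I*m + 2*I) + I) = 8 + ((2*I + I*m) + I) = 8 + (3*I + I*m) = 8 + 3*I + I*m)
H*Q + c((P(2, 0) + 6)/(7 - 4), 4) = -97*126 + (8 + 3*4 + 4*(((0 - 1*2) + 6)/(7 - 4))) = -12222 + (8 + 12 + 4*(((0 - 2) + 6)/3)) = -12222 + (8 + 12 + 4*((-2 + 6)*(⅓))) = -12222 + (8 + 12 + 4*(4*(⅓))) = -12222 + (8 + 12 + 4*(4/3)) = -12222 + (8 + 12 + 16/3) = -12222 + 76/3 = -36590/3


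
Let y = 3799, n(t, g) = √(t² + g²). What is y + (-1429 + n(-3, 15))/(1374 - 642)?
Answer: 2779439/732 + √26/244 ≈ 3797.1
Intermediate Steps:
n(t, g) = √(g² + t²)
y + (-1429 + n(-3, 15))/(1374 - 642) = 3799 + (-1429 + √(15² + (-3)²))/(1374 - 642) = 3799 + (-1429 + √(225 + 9))/732 = 3799 + (-1429 + √234)*(1/732) = 3799 + (-1429 + 3*√26)*(1/732) = 3799 + (-1429/732 + √26/244) = 2779439/732 + √26/244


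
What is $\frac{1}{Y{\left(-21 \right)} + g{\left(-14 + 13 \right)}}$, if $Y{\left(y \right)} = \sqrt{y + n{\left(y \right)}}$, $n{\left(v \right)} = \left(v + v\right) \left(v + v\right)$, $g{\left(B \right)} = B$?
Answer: $\frac{1}{1742} + \frac{\sqrt{1743}}{1742} \approx 0.02454$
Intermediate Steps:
$n{\left(v \right)} = 4 v^{2}$ ($n{\left(v \right)} = 2 v 2 v = 4 v^{2}$)
$Y{\left(y \right)} = \sqrt{y + 4 y^{2}}$
$\frac{1}{Y{\left(-21 \right)} + g{\left(-14 + 13 \right)}} = \frac{1}{\sqrt{- 21 \left(1 + 4 \left(-21\right)\right)} + \left(-14 + 13\right)} = \frac{1}{\sqrt{- 21 \left(1 - 84\right)} - 1} = \frac{1}{\sqrt{\left(-21\right) \left(-83\right)} - 1} = \frac{1}{\sqrt{1743} - 1} = \frac{1}{-1 + \sqrt{1743}}$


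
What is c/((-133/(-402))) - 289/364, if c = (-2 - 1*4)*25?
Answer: -3141091/6916 ≈ -454.18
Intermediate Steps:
c = -150 (c = (-2 - 4)*25 = -6*25 = -150)
c/((-133/(-402))) - 289/364 = -150/((-133/(-402))) - 289/364 = -150/((-133*(-1/402))) - 289*1/364 = -150/133/402 - 289/364 = -150*402/133 - 289/364 = -60300/133 - 289/364 = -3141091/6916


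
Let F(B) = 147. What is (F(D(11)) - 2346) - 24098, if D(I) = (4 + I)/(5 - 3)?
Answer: -26297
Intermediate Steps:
D(I) = 2 + I/2 (D(I) = (4 + I)/2 = (4 + I)*(½) = 2 + I/2)
(F(D(11)) - 2346) - 24098 = (147 - 2346) - 24098 = -2199 - 24098 = -26297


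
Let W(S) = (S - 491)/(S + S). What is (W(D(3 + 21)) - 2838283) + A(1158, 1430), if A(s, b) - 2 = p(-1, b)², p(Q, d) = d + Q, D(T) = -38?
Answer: -60513711/76 ≈ -7.9623e+5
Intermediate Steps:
p(Q, d) = Q + d
A(s, b) = 2 + (-1 + b)²
W(S) = (-491 + S)/(2*S) (W(S) = (-491 + S)/((2*S)) = (-491 + S)*(1/(2*S)) = (-491 + S)/(2*S))
(W(D(3 + 21)) - 2838283) + A(1158, 1430) = ((½)*(-491 - 38)/(-38) - 2838283) + (2 + (-1 + 1430)²) = ((½)*(-1/38)*(-529) - 2838283) + (2 + 1429²) = (529/76 - 2838283) + (2 + 2042041) = -215708979/76 + 2042043 = -60513711/76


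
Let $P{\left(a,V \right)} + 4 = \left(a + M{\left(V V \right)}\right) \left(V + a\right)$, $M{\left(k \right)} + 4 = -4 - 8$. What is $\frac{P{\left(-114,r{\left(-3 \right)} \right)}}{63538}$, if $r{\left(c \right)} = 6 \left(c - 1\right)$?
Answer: $\frac{8968}{31769} \approx 0.28229$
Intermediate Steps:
$M{\left(k \right)} = -16$ ($M{\left(k \right)} = -4 - 12 = -16$)
$r{\left(c \right)} = -6 + 6 c$ ($r{\left(c \right)} = 6 \left(-1 + c\right) = -6 + 6 c$)
$P{\left(a,V \right)} = -4 + \left(-16 + a\right) \left(V + a\right)$ ($P{\left(a,V \right)} = -4 + \left(a - 16\right) \left(V + a\right) = -4 + \left(-16 + a\right) \left(V + a\right)$)
$\frac{P{\left(-114,r{\left(-3 \right)} \right)}}{63538} = \frac{-4 + \left(-114\right)^{2} - 16 \left(-6 + 6 \left(-3\right)\right) - -1824 + \left(-6 + 6 \left(-3\right)\right) \left(-114\right)}{63538} = \left(-4 + 12996 - 16 \left(-6 - 18\right) + 1824 + \left(-6 - 18\right) \left(-114\right)\right) \frac{1}{63538} = \left(-4 + 12996 - -384 + 1824 - -2736\right) \frac{1}{63538} = \left(-4 + 12996 + 384 + 1824 + 2736\right) \frac{1}{63538} = 17936 \cdot \frac{1}{63538} = \frac{8968}{31769}$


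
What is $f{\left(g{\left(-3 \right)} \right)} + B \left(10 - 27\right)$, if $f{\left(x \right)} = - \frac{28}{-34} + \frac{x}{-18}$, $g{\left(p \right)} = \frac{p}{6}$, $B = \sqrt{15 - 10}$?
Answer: $\frac{521}{612} - 17 \sqrt{5} \approx -37.162$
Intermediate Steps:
$B = \sqrt{5} \approx 2.2361$
$g{\left(p \right)} = \frac{p}{6}$ ($g{\left(p \right)} = p \frac{1}{6} = \frac{p}{6}$)
$f{\left(x \right)} = \frac{14}{17} - \frac{x}{18}$ ($f{\left(x \right)} = \left(-28\right) \left(- \frac{1}{34}\right) + x \left(- \frac{1}{18}\right) = \frac{14}{17} - \frac{x}{18}$)
$f{\left(g{\left(-3 \right)} \right)} + B \left(10 - 27\right) = \left(\frac{14}{17} - \frac{\frac{1}{6} \left(-3\right)}{18}\right) + \sqrt{5} \left(10 - 27\right) = \left(\frac{14}{17} - - \frac{1}{36}\right) + \sqrt{5} \left(-17\right) = \left(\frac{14}{17} + \frac{1}{36}\right) - 17 \sqrt{5} = \frac{521}{612} - 17 \sqrt{5}$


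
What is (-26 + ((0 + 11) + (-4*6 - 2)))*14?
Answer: -574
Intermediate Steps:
(-26 + ((0 + 11) + (-4*6 - 2)))*14 = (-26 + (11 + (-24 - 2)))*14 = (-26 + (11 - 26))*14 = (-26 - 15)*14 = -41*14 = -574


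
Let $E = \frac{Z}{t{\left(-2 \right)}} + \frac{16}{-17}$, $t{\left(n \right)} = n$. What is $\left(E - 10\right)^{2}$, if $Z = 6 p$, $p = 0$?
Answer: $\frac{34596}{289} \approx 119.71$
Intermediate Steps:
$Z = 0$ ($Z = 6 \cdot 0 = 0$)
$E = - \frac{16}{17}$ ($E = \frac{0}{-2} + \frac{16}{-17} = 0 \left(- \frac{1}{2}\right) + 16 \left(- \frac{1}{17}\right) = 0 - \frac{16}{17} = - \frac{16}{17} \approx -0.94118$)
$\left(E - 10\right)^{2} = \left(- \frac{16}{17} - 10\right)^{2} = \left(- \frac{186}{17}\right)^{2} = \frac{34596}{289}$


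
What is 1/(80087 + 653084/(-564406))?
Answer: 282203/22600465119 ≈ 1.2487e-5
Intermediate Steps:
1/(80087 + 653084/(-564406)) = 1/(80087 + 653084*(-1/564406)) = 1/(80087 - 326542/282203) = 1/(22600465119/282203) = 282203/22600465119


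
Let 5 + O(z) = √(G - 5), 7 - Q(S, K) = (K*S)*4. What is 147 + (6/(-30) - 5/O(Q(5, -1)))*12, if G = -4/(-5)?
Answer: 56529/365 + 30*I*√105/73 ≈ 154.87 + 4.2111*I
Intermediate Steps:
Q(S, K) = 7 - 4*K*S (Q(S, K) = 7 - K*S*4 = 7 - 4*K*S)
G = ⅘ (G = -4*(-⅕) = ⅘ ≈ 0.80000)
O(z) = -5 + I*√105/5 (O(z) = -5 + √(⅘ - 5) = -5 + √(-21/5) = -5 + I*√105/5)
147 + (6/(-30) - 5/O(Q(5, -1)))*12 = 147 + (6/(-30) - 5/(-5 + I*√105/5))*12 = 147 + (6*(-1/30) - 5/(-5 + I*√105/5))*12 = 147 + (-⅕ - 5/(-5 + I*√105/5))*12 = 147 + (-12/5 - 60/(-5 + I*√105/5)) = 723/5 - 60/(-5 + I*√105/5)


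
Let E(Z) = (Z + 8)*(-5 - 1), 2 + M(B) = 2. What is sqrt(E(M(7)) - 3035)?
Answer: I*sqrt(3083) ≈ 55.525*I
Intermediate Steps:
M(B) = 0 (M(B) = -2 + 2 = 0)
E(Z) = -48 - 6*Z (E(Z) = (8 + Z)*(-6) = -48 - 6*Z)
sqrt(E(M(7)) - 3035) = sqrt((-48 - 6*0) - 3035) = sqrt((-48 + 0) - 3035) = sqrt(-48 - 3035) = sqrt(-3083) = I*sqrt(3083)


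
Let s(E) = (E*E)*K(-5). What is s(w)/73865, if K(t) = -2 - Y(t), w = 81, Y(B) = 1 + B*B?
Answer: -183708/73865 ≈ -2.4871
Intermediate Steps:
Y(B) = 1 + B²
K(t) = -3 - t² (K(t) = -2 - (1 + t²) = -2 + (-1 - t²) = -3 - t²)
s(E) = -28*E² (s(E) = (E*E)*(-3 - 1*(-5)²) = E²*(-3 - 1*25) = E²*(-3 - 25) = E²*(-28) = -28*E²)
s(w)/73865 = -28*81²/73865 = -28*6561*(1/73865) = -183708*1/73865 = -183708/73865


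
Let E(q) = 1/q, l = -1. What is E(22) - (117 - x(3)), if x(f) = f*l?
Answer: -2639/22 ≈ -119.95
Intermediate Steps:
x(f) = -f (x(f) = f*(-1) = -f)
E(22) - (117 - x(3)) = 1/22 - (117 - (-1)*3) = 1/22 - (117 - 1*(-3)) = 1/22 - (117 + 3) = 1/22 - 1*120 = 1/22 - 120 = -2639/22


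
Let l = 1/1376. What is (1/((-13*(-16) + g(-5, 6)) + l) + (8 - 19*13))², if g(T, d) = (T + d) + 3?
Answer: 4860603846516961/85096474369 ≈ 57119.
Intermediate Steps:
g(T, d) = 3 + T + d
l = 1/1376 ≈ 0.00072674
(1/((-13*(-16) + g(-5, 6)) + l) + (8 - 19*13))² = (1/((-13*(-16) + (3 - 5 + 6)) + 1/1376) + (8 - 19*13))² = (1/((208 + 4) + 1/1376) + (8 - 247))² = (1/(212 + 1/1376) - 239)² = (1/(291713/1376) - 239)² = (1376/291713 - 239)² = (-69718031/291713)² = 4860603846516961/85096474369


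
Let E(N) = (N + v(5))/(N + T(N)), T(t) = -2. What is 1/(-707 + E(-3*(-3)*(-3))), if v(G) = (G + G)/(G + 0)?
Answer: -29/20478 ≈ -0.0014162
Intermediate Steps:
v(G) = 2 (v(G) = (2*G)/G = 2)
E(N) = (2 + N)/(-2 + N) (E(N) = (N + 2)/(N - 2) = (2 + N)/(-2 + N))
1/(-707 + E(-3*(-3)*(-3))) = 1/(-707 + (2 - 3*(-3)*(-3))/(-2 - 3*(-3)*(-3))) = 1/(-707 + (2 + 9*(-3))/(-2 + 9*(-3))) = 1/(-707 + (2 - 27)/(-2 - 27)) = 1/(-707 - 25/(-29)) = 1/(-707 - 1/29*(-25)) = 1/(-707 + 25/29) = 1/(-20478/29) = -29/20478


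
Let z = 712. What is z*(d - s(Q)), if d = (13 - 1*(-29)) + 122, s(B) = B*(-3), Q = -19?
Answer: 76184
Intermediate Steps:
s(B) = -3*B
d = 164 (d = (13 + 29) + 122 = 42 + 122 = 164)
z*(d - s(Q)) = 712*(164 - (-3)*(-19)) = 712*(164 - 1*57) = 712*(164 - 57) = 712*107 = 76184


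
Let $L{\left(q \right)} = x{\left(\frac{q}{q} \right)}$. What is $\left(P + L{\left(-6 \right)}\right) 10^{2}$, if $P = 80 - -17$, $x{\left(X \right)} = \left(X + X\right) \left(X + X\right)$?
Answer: $10100$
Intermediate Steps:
$x{\left(X \right)} = 4 X^{2}$ ($x{\left(X \right)} = 2 X 2 X = 4 X^{2}$)
$L{\left(q \right)} = 4$ ($L{\left(q \right)} = 4 \left(\frac{q}{q}\right)^{2} = 4 \cdot 1^{2} = 4 \cdot 1 = 4$)
$P = 97$ ($P = 80 + 17 = 97$)
$\left(P + L{\left(-6 \right)}\right) 10^{2} = \left(97 + 4\right) 10^{2} = 101 \cdot 100 = 10100$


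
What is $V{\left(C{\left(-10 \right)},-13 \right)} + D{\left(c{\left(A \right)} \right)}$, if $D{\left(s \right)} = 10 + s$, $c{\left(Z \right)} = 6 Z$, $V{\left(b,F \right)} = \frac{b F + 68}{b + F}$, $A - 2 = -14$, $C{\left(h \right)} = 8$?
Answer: $- \frac{274}{5} \approx -54.8$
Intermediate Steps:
$A = -12$ ($A = 2 - 14 = -12$)
$V{\left(b,F \right)} = \frac{68 + F b}{F + b}$ ($V{\left(b,F \right)} = \frac{F b + 68}{F + b} = \frac{68 + F b}{F + b}$)
$V{\left(C{\left(-10 \right)},-13 \right)} + D{\left(c{\left(A \right)} \right)} = \frac{68 - 104}{-13 + 8} + \left(10 + 6 \left(-12\right)\right) = \frac{68 - 104}{-5} + \left(10 - 72\right) = \left(- \frac{1}{5}\right) \left(-36\right) - 62 = \frac{36}{5} - 62 = - \frac{274}{5}$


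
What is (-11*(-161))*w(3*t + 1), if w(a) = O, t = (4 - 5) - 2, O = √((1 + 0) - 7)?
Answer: 1771*I*√6 ≈ 4338.0*I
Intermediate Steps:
O = I*√6 (O = √(1 - 7) = √(-6) = I*√6 ≈ 2.4495*I)
t = -3 (t = -1 - 2 = -3)
w(a) = I*√6
(-11*(-161))*w(3*t + 1) = (-11*(-161))*(I*√6) = 1771*(I*√6) = 1771*I*√6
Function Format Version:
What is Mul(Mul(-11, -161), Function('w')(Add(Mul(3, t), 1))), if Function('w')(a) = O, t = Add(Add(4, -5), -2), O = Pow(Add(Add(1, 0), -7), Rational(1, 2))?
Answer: Mul(1771, I, Pow(6, Rational(1, 2))) ≈ Mul(4338.0, I)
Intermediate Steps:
O = Mul(I, Pow(6, Rational(1, 2))) (O = Pow(Add(1, -7), Rational(1, 2)) = Pow(-6, Rational(1, 2)) = Mul(I, Pow(6, Rational(1, 2))) ≈ Mul(2.4495, I))
t = -3 (t = Add(-1, -2) = -3)
Function('w')(a) = Mul(I, Pow(6, Rational(1, 2)))
Mul(Mul(-11, -161), Function('w')(Add(Mul(3, t), 1))) = Mul(Mul(-11, -161), Mul(I, Pow(6, Rational(1, 2)))) = Mul(1771, Mul(I, Pow(6, Rational(1, 2)))) = Mul(1771, I, Pow(6, Rational(1, 2)))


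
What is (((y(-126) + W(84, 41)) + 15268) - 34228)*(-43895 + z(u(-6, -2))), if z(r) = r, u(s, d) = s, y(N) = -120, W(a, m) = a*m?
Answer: 686436036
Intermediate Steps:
(((y(-126) + W(84, 41)) + 15268) - 34228)*(-43895 + z(u(-6, -2))) = (((-120 + 84*41) + 15268) - 34228)*(-43895 - 6) = (((-120 + 3444) + 15268) - 34228)*(-43901) = ((3324 + 15268) - 34228)*(-43901) = (18592 - 34228)*(-43901) = -15636*(-43901) = 686436036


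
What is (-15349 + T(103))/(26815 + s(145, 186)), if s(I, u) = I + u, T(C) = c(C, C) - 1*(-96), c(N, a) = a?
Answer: -7575/13573 ≈ -0.55809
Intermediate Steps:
T(C) = 96 + C (T(C) = C - 1*(-96) = C + 96 = 96 + C)
(-15349 + T(103))/(26815 + s(145, 186)) = (-15349 + (96 + 103))/(26815 + (145 + 186)) = (-15349 + 199)/(26815 + 331) = -15150/27146 = -15150*1/27146 = -7575/13573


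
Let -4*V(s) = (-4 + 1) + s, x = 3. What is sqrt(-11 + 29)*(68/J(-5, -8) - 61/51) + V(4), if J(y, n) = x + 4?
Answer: -1/4 + 3041*sqrt(2)/119 ≈ 35.890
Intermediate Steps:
J(y, n) = 7 (J(y, n) = 3 + 4 = 7)
V(s) = 3/4 - s/4 (V(s) = -((-4 + 1) + s)/4 = -(-3 + s)/4 = 3/4 - s/4)
sqrt(-11 + 29)*(68/J(-5, -8) - 61/51) + V(4) = sqrt(-11 + 29)*(68/7 - 61/51) + (3/4 - 1/4*4) = sqrt(18)*(68*(1/7) - 61*1/51) + (3/4 - 1) = (3*sqrt(2))*(68/7 - 61/51) - 1/4 = (3*sqrt(2))*(3041/357) - 1/4 = 3041*sqrt(2)/119 - 1/4 = -1/4 + 3041*sqrt(2)/119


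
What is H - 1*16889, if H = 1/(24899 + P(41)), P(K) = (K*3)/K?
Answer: -420569877/24902 ≈ -16889.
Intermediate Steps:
P(K) = 3 (P(K) = (3*K)/K = 3)
H = 1/24902 (H = 1/(24899 + 3) = 1/24902 ≈ 4.0157e-5)
H - 1*16889 = 1/24902 - 1*16889 = 1/24902 - 16889 = -420569877/24902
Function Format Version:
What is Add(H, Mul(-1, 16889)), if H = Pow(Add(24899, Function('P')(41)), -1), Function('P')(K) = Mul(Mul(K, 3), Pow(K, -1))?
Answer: Rational(-420569877, 24902) ≈ -16889.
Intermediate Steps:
Function('P')(K) = 3 (Function('P')(K) = Mul(Mul(3, K), Pow(K, -1)) = 3)
H = Rational(1, 24902) (H = Pow(Add(24899, 3), -1) = Pow(24902, -1) = Rational(1, 24902) ≈ 4.0157e-5)
Add(H, Mul(-1, 16889)) = Add(Rational(1, 24902), Mul(-1, 16889)) = Add(Rational(1, 24902), -16889) = Rational(-420569877, 24902)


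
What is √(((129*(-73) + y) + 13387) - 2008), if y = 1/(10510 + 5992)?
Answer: 5*√21371360654/16502 ≈ 44.294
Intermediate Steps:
y = 1/16502 ≈ 6.0599e-5
√(((129*(-73) + y) + 13387) - 2008) = √(((129*(-73) + 1/16502) + 13387) - 2008) = √(((-9417 + 1/16502) + 13387) - 2008) = √((-155399333/16502 + 13387) - 2008) = √(65512941/16502 - 2008) = √(32376925/16502) = 5*√21371360654/16502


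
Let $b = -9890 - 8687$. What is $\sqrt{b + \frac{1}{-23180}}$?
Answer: $\frac{i \sqrt{2495413119495}}{11590} \approx 136.3 i$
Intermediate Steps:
$b = -18577$ ($b = -9890 - 8687 = -18577$)
$\sqrt{b + \frac{1}{-23180}} = \sqrt{-18577 + \frac{1}{-23180}} = \sqrt{-18577 - \frac{1}{23180}} = \sqrt{- \frac{430614861}{23180}} = \frac{i \sqrt{2495413119495}}{11590}$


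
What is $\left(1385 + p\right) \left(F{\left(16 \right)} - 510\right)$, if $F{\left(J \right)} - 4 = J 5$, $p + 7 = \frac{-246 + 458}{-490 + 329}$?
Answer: $- \frac{94421196}{161} \approx -5.8647 \cdot 10^{5}$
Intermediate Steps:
$p = - \frac{1339}{161}$ ($p = -7 + \frac{-246 + 458}{-490 + 329} = -7 + \frac{212}{-161} = -7 + 212 \left(- \frac{1}{161}\right) = -7 - \frac{212}{161} = - \frac{1339}{161} \approx -8.3168$)
$F{\left(J \right)} = 4 + 5 J$ ($F{\left(J \right)} = 4 + J 5 = 4 + 5 J$)
$\left(1385 + p\right) \left(F{\left(16 \right)} - 510\right) = \left(1385 - \frac{1339}{161}\right) \left(\left(4 + 5 \cdot 16\right) - 510\right) = \frac{221646 \left(\left(4 + 80\right) - 510\right)}{161} = \frac{221646 \left(84 - 510\right)}{161} = \frac{221646}{161} \left(-426\right) = - \frac{94421196}{161}$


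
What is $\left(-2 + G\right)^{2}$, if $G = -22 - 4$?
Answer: $784$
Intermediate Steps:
$G = -26$
$\left(-2 + G\right)^{2} = \left(-2 - 26\right)^{2} = \left(-28\right)^{2} = 784$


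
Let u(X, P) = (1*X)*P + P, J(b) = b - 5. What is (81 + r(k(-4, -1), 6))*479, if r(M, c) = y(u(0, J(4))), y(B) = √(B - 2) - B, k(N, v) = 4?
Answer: 39278 + 479*I*√3 ≈ 39278.0 + 829.65*I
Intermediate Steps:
J(b) = -5 + b
u(X, P) = P + P*X (u(X, P) = X*P + P = P*X + P = P + P*X)
y(B) = √(-2 + B) - B
r(M, c) = 1 + I*√3 (r(M, c) = √(-2 + (-5 + 4)*(1 + 0)) - (-5 + 4)*(1 + 0) = √(-2 - 1*1) - (-1) = √(-2 - 1) - 1*(-1) = √(-3) + 1 = I*√3 + 1 = 1 + I*√3)
(81 + r(k(-4, -1), 6))*479 = (81 + (1 + I*√3))*479 = (82 + I*√3)*479 = 39278 + 479*I*√3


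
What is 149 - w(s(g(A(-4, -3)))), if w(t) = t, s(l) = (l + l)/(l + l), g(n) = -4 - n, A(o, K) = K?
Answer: 148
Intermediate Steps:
s(l) = 1 (s(l) = (2*l)/((2*l)) = (2*l)*(1/(2*l)) = 1)
149 - w(s(g(A(-4, -3)))) = 149 - 1*1 = 149 - 1 = 148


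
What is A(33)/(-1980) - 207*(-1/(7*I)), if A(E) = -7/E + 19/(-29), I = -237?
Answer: -13028635/104785758 ≈ -0.12434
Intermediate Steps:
A(E) = -19/29 - 7/E (A(E) = -7/E + 19*(-1/29) = -7/E - 19/29 = -19/29 - 7/E)
A(33)/(-1980) - 207*(-1/(7*I)) = (-19/29 - 7/33)/(-1980) - 207/((-7*(-237))) = (-19/29 - 7*1/33)*(-1/1980) - 207/1659 = (-19/29 - 7/33)*(-1/1980) - 207*1/1659 = -830/957*(-1/1980) - 69/553 = 83/189486 - 69/553 = -13028635/104785758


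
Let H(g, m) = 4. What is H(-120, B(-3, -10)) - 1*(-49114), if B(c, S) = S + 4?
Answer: 49118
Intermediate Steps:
B(c, S) = 4 + S
H(-120, B(-3, -10)) - 1*(-49114) = 4 - 1*(-49114) = 4 + 49114 = 49118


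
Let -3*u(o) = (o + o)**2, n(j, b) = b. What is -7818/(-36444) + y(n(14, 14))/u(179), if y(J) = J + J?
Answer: 41621869/194617034 ≈ 0.21387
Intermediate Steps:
u(o) = -4*o**2/3 (u(o) = -(o + o)**2/3 = -4*o**2/3)
y(J) = 2*J
-7818/(-36444) + y(n(14, 14))/u(179) = -7818/(-36444) + (2*14)/((-4/3*179**2)) = -7818*(-1/36444) + 28/((-4/3*32041)) = 1303/6074 + 28/(-128164/3) = 1303/6074 + 28*(-3/128164) = 1303/6074 - 21/32041 = 41621869/194617034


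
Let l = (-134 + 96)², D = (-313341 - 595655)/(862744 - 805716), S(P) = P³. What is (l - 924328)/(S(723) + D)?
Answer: -6578778594/2694095754485 ≈ -0.0024419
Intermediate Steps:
D = -227249/14257 (D = -908996/57028 = -908996*1/57028 = -227249/14257 ≈ -15.939)
l = 1444 (l = (-38)² = 1444)
(l - 924328)/(S(723) + D) = (1444 - 924328)/(723³ - 227249/14257) = -922884/(377933067 - 227249/14257) = -922884/5388191508970/14257 = -922884*14257/5388191508970 = -6578778594/2694095754485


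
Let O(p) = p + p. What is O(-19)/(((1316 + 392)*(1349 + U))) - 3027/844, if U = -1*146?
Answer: -1554920405/433546764 ≈ -3.5865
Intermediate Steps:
U = -146
O(p) = 2*p
O(-19)/(((1316 + 392)*(1349 + U))) - 3027/844 = (2*(-19))/(((1316 + 392)*(1349 - 146))) - 3027/844 = -38/(1708*1203) - 3027*1/844 = -38/2054724 - 3027/844 = -38*1/2054724 - 3027/844 = -19/1027362 - 3027/844 = -1554920405/433546764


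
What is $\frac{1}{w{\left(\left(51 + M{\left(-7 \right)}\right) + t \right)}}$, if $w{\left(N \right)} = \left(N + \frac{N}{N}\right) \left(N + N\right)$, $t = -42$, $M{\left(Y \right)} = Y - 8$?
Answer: $\frac{1}{60} \approx 0.016667$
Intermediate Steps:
$M{\left(Y \right)} = -8 + Y$
$w{\left(N \right)} = 2 N \left(1 + N\right)$ ($w{\left(N \right)} = \left(N + 1\right) 2 N = \left(1 + N\right) 2 N = 2 N \left(1 + N\right)$)
$\frac{1}{w{\left(\left(51 + M{\left(-7 \right)}\right) + t \right)}} = \frac{1}{2 \left(\left(51 - 15\right) - 42\right) \left(1 + \left(\left(51 - 15\right) - 42\right)\right)} = \frac{1}{2 \left(36 - 42\right) \left(1 + \left(36 - 42\right)\right)} = \frac{1}{2 \left(-6\right) \left(1 - 6\right)} = \frac{1}{2 \left(-6\right) \left(-5\right)} = \frac{1}{60}$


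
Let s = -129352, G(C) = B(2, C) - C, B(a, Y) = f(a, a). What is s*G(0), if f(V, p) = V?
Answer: -258704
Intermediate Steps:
B(a, Y) = a
G(C) = 2 - C
s*G(0) = -129352*(2 - 1*0) = -129352*(2 + 0) = -129352*2 = -258704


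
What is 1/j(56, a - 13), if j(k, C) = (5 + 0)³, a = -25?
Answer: 1/125 ≈ 0.0080000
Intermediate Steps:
j(k, C) = 125 (j(k, C) = 5³ = 125)
1/j(56, a - 13) = 1/125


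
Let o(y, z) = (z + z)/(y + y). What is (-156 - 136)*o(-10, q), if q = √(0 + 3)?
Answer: 146*√3/5 ≈ 50.576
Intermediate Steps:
q = √3 ≈ 1.7320
o(y, z) = z/y (o(y, z) = (2*z)/((2*y)) = (2*z)*(1/(2*y)) = z/y)
(-156 - 136)*o(-10, q) = (-156 - 136)*(√3/(-10)) = -292*√3*(-1)/10 = -(-146)*√3/5 = 146*√3/5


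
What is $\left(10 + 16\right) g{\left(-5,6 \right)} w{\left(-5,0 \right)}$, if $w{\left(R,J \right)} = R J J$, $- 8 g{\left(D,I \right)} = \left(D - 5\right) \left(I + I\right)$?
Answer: $0$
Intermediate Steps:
$g{\left(D,I \right)} = - \frac{I \left(-5 + D\right)}{4}$ ($g{\left(D,I \right)} = - \frac{\left(D - 5\right) \left(I + I\right)}{8} = - \frac{\left(-5 + D\right) 2 I}{8} = - \frac{2 I \left(-5 + D\right)}{8} = - \frac{I \left(-5 + D\right)}{4}$)
$w{\left(R,J \right)} = R J^{2}$ ($w{\left(R,J \right)} = J R J = R J^{2}$)
$\left(10 + 16\right) g{\left(-5,6 \right)} w{\left(-5,0 \right)} = \left(10 + 16\right) \frac{1}{4} \cdot 6 \left(5 - -5\right) \left(- 5 \cdot 0^{2}\right) = 26 \cdot \frac{1}{4} \cdot 6 \left(5 + 5\right) \left(\left(-5\right) 0\right) = 26 \cdot \frac{1}{4} \cdot 6 \cdot 10 \cdot 0 = 26 \cdot 15 \cdot 0 = 390 \cdot 0 = 0$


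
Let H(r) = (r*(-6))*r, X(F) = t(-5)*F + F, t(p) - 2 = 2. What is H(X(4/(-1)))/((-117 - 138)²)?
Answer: -32/867 ≈ -0.036909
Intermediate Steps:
t(p) = 4 (t(p) = 2 + 2 = 4)
X(F) = 5*F (X(F) = 4*F + F = 5*F)
H(r) = -6*r² (H(r) = (-6*r)*r = -6*r²)
H(X(4/(-1)))/((-117 - 138)²) = (-6*(5*(4/(-1)))²)/((-117 - 138)²) = (-6*(5*(4*(-1)))²)/((-255)²) = -6*(5*(-4))²/65025 = -6*(-20)²*(1/65025) = -6*400*(1/65025) = -2400*1/65025 = -32/867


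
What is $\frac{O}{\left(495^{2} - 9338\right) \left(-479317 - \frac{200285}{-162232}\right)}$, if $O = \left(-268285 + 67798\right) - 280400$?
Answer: $\frac{78015259784}{18327104849927933} \approx 4.2568 \cdot 10^{-6}$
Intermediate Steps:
$O = -480887$ ($O = -200487 - 280400 = -480887$)
$\frac{O}{\left(495^{2} - 9338\right) \left(-479317 - \frac{200285}{-162232}\right)} = - \frac{480887}{\left(495^{2} - 9338\right) \left(-479317 - \frac{200285}{-162232}\right)} = - \frac{480887}{\left(245025 - 9338\right) \left(-479317 - - \frac{200285}{162232}\right)} = - \frac{480887}{235687 \left(-479317 + \frac{200285}{162232}\right)} = - \frac{480887}{235687 \left(- \frac{77760355259}{162232}\right)} = - \frac{480887}{- \frac{18327104849927933}{162232}} = \left(-480887\right) \left(- \frac{162232}{18327104849927933}\right) = \frac{78015259784}{18327104849927933}$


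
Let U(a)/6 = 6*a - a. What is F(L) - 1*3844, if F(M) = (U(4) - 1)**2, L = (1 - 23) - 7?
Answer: 10317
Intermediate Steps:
U(a) = 30*a (U(a) = 6*(6*a - a) = 6*(5*a) = 30*a)
L = -29 (L = -22 - 7 = -29)
F(M) = 14161 (F(M) = (30*4 - 1)**2 = (120 - 1)**2 = 119**2 = 14161)
F(L) - 1*3844 = 14161 - 1*3844 = 14161 - 3844 = 10317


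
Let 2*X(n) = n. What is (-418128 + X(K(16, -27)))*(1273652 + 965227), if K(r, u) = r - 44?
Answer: -936169342818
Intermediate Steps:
K(r, u) = -44 + r
X(n) = n/2
(-418128 + X(K(16, -27)))*(1273652 + 965227) = (-418128 + (-44 + 16)/2)*(1273652 + 965227) = (-418128 + (½)*(-28))*2238879 = (-418128 - 14)*2238879 = -418142*2238879 = -936169342818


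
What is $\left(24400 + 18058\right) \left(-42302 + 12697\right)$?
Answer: $-1256969090$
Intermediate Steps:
$\left(24400 + 18058\right) \left(-42302 + 12697\right) = 42458 \left(-29605\right) = -1256969090$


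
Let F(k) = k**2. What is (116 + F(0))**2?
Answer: 13456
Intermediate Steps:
(116 + F(0))**2 = (116 + 0**2)**2 = (116 + 0)**2 = 116**2 = 13456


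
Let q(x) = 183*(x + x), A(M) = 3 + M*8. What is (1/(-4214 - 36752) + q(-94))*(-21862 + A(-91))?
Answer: 31833988263555/40966 ≈ 7.7708e+8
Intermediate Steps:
A(M) = 3 + 8*M
q(x) = 366*x (q(x) = 183*(2*x) = 366*x)
(1/(-4214 - 36752) + q(-94))*(-21862 + A(-91)) = (1/(-4214 - 36752) + 366*(-94))*(-21862 + (3 + 8*(-91))) = (1/(-40966) - 34404)*(-21862 + (3 - 728)) = (-1/40966 - 34404)*(-21862 - 725) = -1409394265/40966*(-22587) = 31833988263555/40966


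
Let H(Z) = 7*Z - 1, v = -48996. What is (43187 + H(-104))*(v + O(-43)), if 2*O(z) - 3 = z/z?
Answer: -2080187252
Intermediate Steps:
O(z) = 2 (O(z) = 3/2 + (z/z)/2 = 3/2 + (½)*1 = 3/2 + ½ = 2)
H(Z) = -1 + 7*Z
(43187 + H(-104))*(v + O(-43)) = (43187 + (-1 + 7*(-104)))*(-48996 + 2) = (43187 + (-1 - 728))*(-48994) = (43187 - 729)*(-48994) = 42458*(-48994) = -2080187252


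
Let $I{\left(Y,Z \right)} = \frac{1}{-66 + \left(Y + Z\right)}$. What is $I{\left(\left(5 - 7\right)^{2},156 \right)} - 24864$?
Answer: $- \frac{2337215}{94} \approx -24864.0$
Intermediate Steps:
$I{\left(Y,Z \right)} = \frac{1}{-66 + Y + Z}$
$I{\left(\left(5 - 7\right)^{2},156 \right)} - 24864 = \frac{1}{-66 + \left(5 - 7\right)^{2} + 156} - 24864 = \frac{1}{-66 + \left(-2\right)^{2} + 156} - 24864 = \frac{1}{-66 + 4 + 156} - 24864 = \frac{1}{94} - 24864 = - \frac{2337215}{94}$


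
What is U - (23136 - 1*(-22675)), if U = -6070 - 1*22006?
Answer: -73887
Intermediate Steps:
U = -28076 (U = -6070 - 22006 = -28076)
U - (23136 - 1*(-22675)) = -28076 - (23136 - 1*(-22675)) = -28076 - (23136 + 22675) = -28076 - 1*45811 = -28076 - 45811 = -73887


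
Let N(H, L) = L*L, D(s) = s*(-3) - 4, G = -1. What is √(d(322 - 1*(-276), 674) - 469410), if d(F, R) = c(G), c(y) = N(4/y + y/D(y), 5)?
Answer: I*√469385 ≈ 685.12*I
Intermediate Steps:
D(s) = -4 - 3*s (D(s) = -3*s - 4 = -4 - 3*s)
N(H, L) = L²
c(y) = 25 (c(y) = 5² = 25)
d(F, R) = 25
√(d(322 - 1*(-276), 674) - 469410) = √(25 - 469410) = √(-469385) = I*√469385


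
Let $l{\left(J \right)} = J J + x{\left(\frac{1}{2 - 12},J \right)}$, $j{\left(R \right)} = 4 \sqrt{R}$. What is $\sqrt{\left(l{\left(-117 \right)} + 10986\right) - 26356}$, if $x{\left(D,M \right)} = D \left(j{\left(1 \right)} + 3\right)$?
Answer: $\frac{i \sqrt{168170}}{10} \approx 41.009 i$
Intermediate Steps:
$x{\left(D,M \right)} = 7 D$ ($x{\left(D,M \right)} = D \left(4 \sqrt{1} + 3\right) = D \left(4 \cdot 1 + 3\right) = D \left(4 + 3\right) = D 7 = 7 D$)
$l{\left(J \right)} = - \frac{7}{10} + J^{2}$ ($l{\left(J \right)} = J J + \frac{7}{2 - 12} = J^{2} + \frac{7}{-10} = J^{2} + 7 \left(- \frac{1}{10}\right) = J^{2} - \frac{7}{10} = - \frac{7}{10} + J^{2}$)
$\sqrt{\left(l{\left(-117 \right)} + 10986\right) - 26356} = \sqrt{\left(\left(- \frac{7}{10} + \left(-117\right)^{2}\right) + 10986\right) - 26356} = \sqrt{\left(\left(- \frac{7}{10} + 13689\right) + 10986\right) - 26356} = \sqrt{\left(\frac{136883}{10} + 10986\right) - 26356} = \sqrt{\frac{246743}{10} - 26356} = \sqrt{- \frac{16817}{10}} = \frac{i \sqrt{168170}}{10}$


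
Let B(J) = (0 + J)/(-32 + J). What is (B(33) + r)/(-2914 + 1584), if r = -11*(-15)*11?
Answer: -132/95 ≈ -1.3895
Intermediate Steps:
r = 1815 (r = 165*11 = 1815)
B(J) = J/(-32 + J)
(B(33) + r)/(-2914 + 1584) = (33/(-32 + 33) + 1815)/(-2914 + 1584) = (33/1 + 1815)/(-1330) = (33*1 + 1815)*(-1/1330) = (33 + 1815)*(-1/1330) = 1848*(-1/1330) = -132/95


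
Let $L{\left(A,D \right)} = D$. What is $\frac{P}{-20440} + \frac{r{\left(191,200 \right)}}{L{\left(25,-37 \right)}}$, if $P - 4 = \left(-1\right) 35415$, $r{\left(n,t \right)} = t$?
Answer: $- \frac{2777793}{756280} \approx -3.673$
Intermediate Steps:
$P = -35411$ ($P = 4 - 35415 = -35411$)
$\frac{P}{-20440} + \frac{r{\left(191,200 \right)}}{L{\left(25,-37 \right)}} = - \frac{35411}{-20440} + \frac{200}{-37} = \left(-35411\right) \left(- \frac{1}{20440}\right) + 200 \left(- \frac{1}{37}\right) = \frac{35411}{20440} - \frac{200}{37} = - \frac{2777793}{756280}$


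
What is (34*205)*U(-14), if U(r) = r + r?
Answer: -195160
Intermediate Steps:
U(r) = 2*r
(34*205)*U(-14) = (34*205)*(2*(-14)) = 6970*(-28) = -195160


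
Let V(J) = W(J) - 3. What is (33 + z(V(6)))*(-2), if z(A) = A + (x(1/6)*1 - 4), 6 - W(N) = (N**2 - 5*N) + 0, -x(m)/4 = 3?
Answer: -28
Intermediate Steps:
x(m) = -12 (x(m) = -4*3 = -12)
W(N) = 6 - N**2 + 5*N (W(N) = 6 - ((N**2 - 5*N) + 0) = 6 - (N**2 - 5*N) = 6 + (-N**2 + 5*N) = 6 - N**2 + 5*N)
V(J) = 3 - J**2 + 5*J (V(J) = (6 - J**2 + 5*J) - 3 = 3 - J**2 + 5*J)
z(A) = -16 + A (z(A) = A + (-12*1 - 4) = A + (-12 - 4) = A - 16 = -16 + A)
(33 + z(V(6)))*(-2) = (33 + (-16 + (3 - 1*6**2 + 5*6)))*(-2) = (33 + (-16 + (3 - 1*36 + 30)))*(-2) = (33 + (-16 + (3 - 36 + 30)))*(-2) = (33 + (-16 - 3))*(-2) = (33 - 19)*(-2) = 14*(-2) = -28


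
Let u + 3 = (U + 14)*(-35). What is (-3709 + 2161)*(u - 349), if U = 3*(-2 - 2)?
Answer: 653256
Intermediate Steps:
U = -12 (U = 3*(-4) = -12)
u = -73 (u = -3 + (-12 + 14)*(-35) = -3 + 2*(-35) = -3 - 70 = -73)
(-3709 + 2161)*(u - 349) = (-3709 + 2161)*(-73 - 349) = -1548*(-422) = 653256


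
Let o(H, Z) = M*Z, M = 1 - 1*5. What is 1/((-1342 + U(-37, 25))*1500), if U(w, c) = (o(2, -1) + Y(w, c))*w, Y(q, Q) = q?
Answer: -1/181500 ≈ -5.5096e-6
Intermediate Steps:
M = -4 (M = 1 - 5 = -4)
o(H, Z) = -4*Z
U(w, c) = w*(4 + w) (U(w, c) = (-4*(-1) + w)*w = (4 + w)*w = w*(4 + w))
1/((-1342 + U(-37, 25))*1500) = 1/((-1342 - 37*(4 - 37))*1500) = 1/((-1342 - 37*(-33))*1500) = 1/((-1342 + 1221)*1500) = 1/(-121*1500) = 1/(-181500) = -1/181500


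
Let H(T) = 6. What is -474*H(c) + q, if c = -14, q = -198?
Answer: -3042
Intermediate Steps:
-474*H(c) + q = -474*6 - 198 = -2844 - 198 = -3042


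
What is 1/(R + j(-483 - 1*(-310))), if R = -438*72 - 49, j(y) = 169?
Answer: -1/31416 ≈ -3.1831e-5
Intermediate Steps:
R = -31585 (R = -31536 - 49 = -31585)
1/(R + j(-483 - 1*(-310))) = 1/(-31585 + 169) = 1/(-31416) = -1/31416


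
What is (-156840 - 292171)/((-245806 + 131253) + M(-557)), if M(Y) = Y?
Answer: 449011/115110 ≈ 3.9007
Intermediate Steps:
(-156840 - 292171)/((-245806 + 131253) + M(-557)) = (-156840 - 292171)/((-245806 + 131253) - 557) = -449011/(-114553 - 557) = -449011/(-115110) = -449011*(-1/115110) = 449011/115110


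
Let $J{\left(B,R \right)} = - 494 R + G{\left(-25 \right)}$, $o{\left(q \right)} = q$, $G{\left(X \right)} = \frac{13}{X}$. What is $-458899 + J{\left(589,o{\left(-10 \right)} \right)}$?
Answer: $- \frac{11348988}{25} \approx -4.5396 \cdot 10^{5}$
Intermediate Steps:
$J{\left(B,R \right)} = - \frac{13}{25} - 494 R$ ($J{\left(B,R \right)} = - 494 R + \frac{13}{-25} = - 494 R + 13 \left(- \frac{1}{25}\right) = - 494 R - \frac{13}{25} = - \frac{13}{25} - 494 R$)
$-458899 + J{\left(589,o{\left(-10 \right)} \right)} = -458899 - - \frac{123487}{25} = -458899 + \left(- \frac{13}{25} + 4940\right) = -458899 + \frac{123487}{25} = - \frac{11348988}{25}$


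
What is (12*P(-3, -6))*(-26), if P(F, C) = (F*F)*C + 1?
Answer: 16536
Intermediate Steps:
P(F, C) = 1 + C*F² (P(F, C) = F²*C + 1 = C*F² + 1 = 1 + C*F²)
(12*P(-3, -6))*(-26) = (12*(1 - 6*(-3)²))*(-26) = (12*(1 - 6*9))*(-26) = (12*(1 - 54))*(-26) = (12*(-53))*(-26) = -636*(-26) = 16536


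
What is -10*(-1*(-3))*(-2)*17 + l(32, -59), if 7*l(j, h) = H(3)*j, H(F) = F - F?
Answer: 1020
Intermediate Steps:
H(F) = 0
l(j, h) = 0 (l(j, h) = (0*j)/7 = (⅐)*0 = 0)
-10*(-1*(-3))*(-2)*17 + l(32, -59) = -10*(-1*(-3))*(-2)*17 + 0 = -30*(-2)*17 + 0 = -10*(-6)*17 + 0 = 60*17 + 0 = 1020 + 0 = 1020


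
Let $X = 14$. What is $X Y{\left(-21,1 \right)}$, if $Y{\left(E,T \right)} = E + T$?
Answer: $-280$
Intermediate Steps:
$X Y{\left(-21,1 \right)} = 14 \left(-21 + 1\right) = 14 \left(-20\right) = -280$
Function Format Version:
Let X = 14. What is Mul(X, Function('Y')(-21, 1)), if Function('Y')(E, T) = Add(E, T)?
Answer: -280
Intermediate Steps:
Mul(X, Function('Y')(-21, 1)) = Mul(14, Add(-21, 1)) = Mul(14, -20) = -280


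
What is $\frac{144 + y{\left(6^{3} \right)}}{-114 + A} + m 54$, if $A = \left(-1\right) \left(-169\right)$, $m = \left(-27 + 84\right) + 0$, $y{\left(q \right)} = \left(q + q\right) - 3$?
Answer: $\frac{169863}{55} \approx 3088.4$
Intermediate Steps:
$y{\left(q \right)} = -3 + 2 q$ ($y{\left(q \right)} = 2 q - 3 = -3 + 2 q$)
$m = 57$ ($m = 57 + 0 = 57$)
$A = 169$
$\frac{144 + y{\left(6^{3} \right)}}{-114 + A} + m 54 = \frac{144 - \left(3 - 2 \cdot 6^{3}\right)}{-114 + 169} + 57 \cdot 54 = \frac{144 + \left(-3 + 2 \cdot 216\right)}{55} + 3078 = \left(144 + \left(-3 + 432\right)\right) \frac{1}{55} + 3078 = \left(144 + 429\right) \frac{1}{55} + 3078 = 573 \cdot \frac{1}{55} + 3078 = \frac{573}{55} + 3078 = \frac{169863}{55}$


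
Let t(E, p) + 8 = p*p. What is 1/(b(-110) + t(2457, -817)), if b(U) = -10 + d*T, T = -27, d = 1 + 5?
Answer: 1/667309 ≈ 1.4986e-6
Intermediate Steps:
d = 6
b(U) = -172 (b(U) = -10 + 6*(-27) = -10 - 162 = -172)
t(E, p) = -8 + p² (t(E, p) = -8 + p*p = -8 + p²)
1/(b(-110) + t(2457, -817)) = 1/(-172 + (-8 + (-817)²)) = 1/(-172 + (-8 + 667489)) = 1/(-172 + 667481) = 1/667309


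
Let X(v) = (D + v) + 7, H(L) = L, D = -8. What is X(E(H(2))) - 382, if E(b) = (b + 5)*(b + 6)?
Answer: -327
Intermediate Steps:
E(b) = (5 + b)*(6 + b)
X(v) = -1 + v (X(v) = (-8 + v) + 7 = -1 + v)
X(E(H(2))) - 382 = (-1 + (30 + 2**2 + 11*2)) - 382 = (-1 + (30 + 4 + 22)) - 382 = (-1 + 56) - 382 = 55 - 382 = -327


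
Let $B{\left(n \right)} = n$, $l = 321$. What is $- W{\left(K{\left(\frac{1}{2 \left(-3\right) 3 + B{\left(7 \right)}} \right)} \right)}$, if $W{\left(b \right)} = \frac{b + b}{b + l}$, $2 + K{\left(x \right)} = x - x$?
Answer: $\frac{4}{319} \approx 0.012539$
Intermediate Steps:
$K{\left(x \right)} = -2$ ($K{\left(x \right)} = -2 + \left(x - x\right) = -2 + 0 = -2$)
$W{\left(b \right)} = \frac{2 b}{321 + b}$ ($W{\left(b \right)} = \frac{b + b}{b + 321} = \frac{2 b}{321 + b}$)
$- W{\left(K{\left(\frac{1}{2 \left(-3\right) 3 + B{\left(7 \right)}} \right)} \right)} = - \frac{2 \left(-2\right)}{321 - 2} = - \frac{2 \left(-2\right)}{319} = \left(-1\right) \left(- \frac{4}{319}\right) = \frac{4}{319}$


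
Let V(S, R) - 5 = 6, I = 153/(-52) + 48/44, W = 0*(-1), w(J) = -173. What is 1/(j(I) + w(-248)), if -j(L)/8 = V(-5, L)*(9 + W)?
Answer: -1/965 ≈ -0.0010363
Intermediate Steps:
W = 0
I = -1059/572 (I = 153*(-1/52) + 48*(1/44) = -153/52 + 12/11 = -1059/572 ≈ -1.8514)
V(S, R) = 11 (V(S, R) = 5 + 6 = 11)
j(L) = -792 (j(L) = -88*(9 + 0) = -88*9 = -8*99 = -792)
1/(j(I) + w(-248)) = 1/(-792 - 173) = 1/(-965) = -1/965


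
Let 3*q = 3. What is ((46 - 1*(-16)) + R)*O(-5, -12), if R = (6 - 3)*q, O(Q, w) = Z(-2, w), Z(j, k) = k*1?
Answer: -780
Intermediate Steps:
q = 1 (q = (1/3)*3 = 1)
Z(j, k) = k
O(Q, w) = w
R = 3 (R = (6 - 3)*1 = 3*1 = 3)
((46 - 1*(-16)) + R)*O(-5, -12) = ((46 - 1*(-16)) + 3)*(-12) = ((46 + 16) + 3)*(-12) = (62 + 3)*(-12) = 65*(-12) = -780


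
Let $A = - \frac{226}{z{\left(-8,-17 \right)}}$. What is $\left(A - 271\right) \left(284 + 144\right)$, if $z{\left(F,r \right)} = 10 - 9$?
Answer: $-212716$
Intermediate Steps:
$z{\left(F,r \right)} = 1$ ($z{\left(F,r \right)} = 10 - 9 = 1$)
$A = -226$ ($A = - \frac{226}{1} = \left(-226\right) 1 = -226$)
$\left(A - 271\right) \left(284 + 144\right) = \left(-226 - 271\right) \left(284 + 144\right) = \left(-497\right) 428 = -212716$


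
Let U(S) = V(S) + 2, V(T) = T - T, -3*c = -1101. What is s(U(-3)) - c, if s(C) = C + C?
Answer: -363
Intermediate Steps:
c = 367 (c = -⅓*(-1101) = 367)
V(T) = 0
U(S) = 2 (U(S) = 0 + 2 = 2)
s(C) = 2*C
s(U(-3)) - c = 2*2 - 1*367 = 4 - 367 = -363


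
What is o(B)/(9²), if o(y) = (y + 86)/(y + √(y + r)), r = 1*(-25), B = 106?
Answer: 64/3105 ≈ 0.020612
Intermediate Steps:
r = -25
o(y) = (86 + y)/(y + √(-25 + y)) (o(y) = (y + 86)/(y + √(y - 25)) = (86 + y)/(y + √(-25 + y)))
o(B)/(9²) = ((86 + 106)/(106 + √(-25 + 106)))/(9²) = (192/(106 + √81))/81 = (192/(106 + 9))*(1/81) = (192/115)*(1/81) = 64/3105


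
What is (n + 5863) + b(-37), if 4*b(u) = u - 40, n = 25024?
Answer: 123471/4 ≈ 30868.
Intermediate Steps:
b(u) = -10 + u/4 (b(u) = (u - 40)/4 = (-40 + u)/4 = -10 + u/4)
(n + 5863) + b(-37) = (25024 + 5863) + (-10 + (1/4)*(-37)) = 30887 + (-10 - 37/4) = 30887 - 77/4 = 123471/4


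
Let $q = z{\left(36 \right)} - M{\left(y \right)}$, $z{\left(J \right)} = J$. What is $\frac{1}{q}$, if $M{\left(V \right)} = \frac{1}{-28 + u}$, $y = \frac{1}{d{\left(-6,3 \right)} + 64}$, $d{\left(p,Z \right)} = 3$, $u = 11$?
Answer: $\frac{17}{613} \approx 0.027732$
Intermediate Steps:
$y = \frac{1}{67}$ ($y = \frac{1}{3 + 64} = \frac{1}{67} \approx 0.014925$)
$M{\left(V \right)} = - \frac{1}{17}$ ($M{\left(V \right)} = \frac{1}{-28 + 11} = \frac{1}{-17} = - \frac{1}{17}$)
$q = \frac{613}{17}$ ($q = 36 - - \frac{1}{17} = 36 + \frac{1}{17} = \frac{613}{17} \approx 36.059$)
$\frac{1}{q} = \frac{1}{\frac{613}{17}} = \frac{17}{613}$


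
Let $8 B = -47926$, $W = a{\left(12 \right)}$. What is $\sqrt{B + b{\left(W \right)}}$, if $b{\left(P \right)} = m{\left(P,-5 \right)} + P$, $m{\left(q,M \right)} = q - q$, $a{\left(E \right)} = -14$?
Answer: $\frac{i \sqrt{24019}}{2} \approx 77.49 i$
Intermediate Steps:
$m{\left(q,M \right)} = 0$
$W = -14$
$B = - \frac{23963}{4}$ ($B = \frac{1}{8} \left(-47926\right) = - \frac{23963}{4} \approx -5990.8$)
$b{\left(P \right)} = P$ ($b{\left(P \right)} = 0 + P = P$)
$\sqrt{B + b{\left(W \right)}} = \sqrt{- \frac{23963}{4} - 14} = \sqrt{- \frac{24019}{4}} = \frac{i \sqrt{24019}}{2}$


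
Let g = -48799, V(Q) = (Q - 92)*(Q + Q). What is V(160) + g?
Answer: -27039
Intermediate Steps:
V(Q) = 2*Q*(-92 + Q) (V(Q) = (-92 + Q)*(2*Q) = 2*Q*(-92 + Q))
V(160) + g = 2*160*(-92 + 160) - 48799 = 2*160*68 - 48799 = 21760 - 48799 = -27039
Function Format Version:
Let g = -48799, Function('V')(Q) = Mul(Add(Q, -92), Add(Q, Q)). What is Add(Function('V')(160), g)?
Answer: -27039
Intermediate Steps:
Function('V')(Q) = Mul(2, Q, Add(-92, Q)) (Function('V')(Q) = Mul(Add(-92, Q), Mul(2, Q)) = Mul(2, Q, Add(-92, Q)))
Add(Function('V')(160), g) = Add(Mul(2, 160, Add(-92, 160)), -48799) = Add(Mul(2, 160, 68), -48799) = Add(21760, -48799) = -27039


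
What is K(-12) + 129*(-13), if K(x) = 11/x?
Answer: -20135/12 ≈ -1677.9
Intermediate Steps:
K(-12) + 129*(-13) = 11/(-12) + 129*(-13) = 11*(-1/12) - 1677 = -11/12 - 1677 = -20135/12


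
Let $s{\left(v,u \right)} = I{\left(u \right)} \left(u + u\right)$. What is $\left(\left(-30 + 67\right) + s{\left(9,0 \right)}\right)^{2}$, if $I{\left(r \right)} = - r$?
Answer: $1369$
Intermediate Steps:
$s{\left(v,u \right)} = - 2 u^{2}$ ($s{\left(v,u \right)} = - u \left(u + u\right) = - u 2 u = - 2 u^{2}$)
$\left(\left(-30 + 67\right) + s{\left(9,0 \right)}\right)^{2} = \left(\left(-30 + 67\right) - 2 \cdot 0^{2}\right)^{2} = \left(37 - 0\right)^{2} = \left(37 + 0\right)^{2} = 37^{2} = 1369$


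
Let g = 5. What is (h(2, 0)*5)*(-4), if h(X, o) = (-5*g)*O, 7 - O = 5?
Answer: 1000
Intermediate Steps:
O = 2 (O = 7 - 1*5 = 7 - 5 = 2)
h(X, o) = -50 (h(X, o) = -5*5*2 = -25*2 = -50)
(h(2, 0)*5)*(-4) = -50*5*(-4) = -250*(-4) = 1000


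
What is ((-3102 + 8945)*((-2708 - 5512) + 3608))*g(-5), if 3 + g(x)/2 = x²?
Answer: -1185708304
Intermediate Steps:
g(x) = -6 + 2*x²
((-3102 + 8945)*((-2708 - 5512) + 3608))*g(-5) = ((-3102 + 8945)*((-2708 - 5512) + 3608))*(-6 + 2*(-5)²) = (5843*(-8220 + 3608))*(-6 + 2*25) = (5843*(-4612))*(-6 + 50) = -26947916*44 = -1185708304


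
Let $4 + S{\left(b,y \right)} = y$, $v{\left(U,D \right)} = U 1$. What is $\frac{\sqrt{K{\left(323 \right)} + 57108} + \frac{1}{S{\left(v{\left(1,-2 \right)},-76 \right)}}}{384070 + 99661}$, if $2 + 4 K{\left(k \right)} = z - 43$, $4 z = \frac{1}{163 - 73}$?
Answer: $- \frac{1}{38698480} + \frac{\sqrt{822193210}}{58047720} \approx 0.00049395$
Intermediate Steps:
$v{\left(U,D \right)} = U$
$S{\left(b,y \right)} = -4 + y$
$z = \frac{1}{360}$ ($z = \frac{1}{4 \left(163 - 73\right)} = \frac{1}{4 \cdot 90} = \frac{1}{4} \cdot \frac{1}{90} = \frac{1}{360} \approx 0.0027778$)
$K{\left(k \right)} = - \frac{16199}{1440}$ ($K{\left(k \right)} = - \frac{1}{2} + \frac{\frac{1}{360} - 43}{4} = - \frac{1}{2} + \frac{1}{4} \left(- \frac{15479}{360}\right) = - \frac{1}{2} - \frac{15479}{1440} = - \frac{16199}{1440}$)
$\frac{\sqrt{K{\left(323 \right)} + 57108} + \frac{1}{S{\left(v{\left(1,-2 \right)},-76 \right)}}}{384070 + 99661} = \frac{\sqrt{- \frac{16199}{1440} + 57108} + \frac{1}{-4 - 76}}{384070 + 99661} = \frac{\sqrt{\frac{82219321}{1440}} + \frac{1}{-80}}{483731} = \left(\frac{\sqrt{822193210}}{120} - \frac{1}{80}\right) \frac{1}{483731} = \left(- \frac{1}{80} + \frac{\sqrt{822193210}}{120}\right) \frac{1}{483731} = - \frac{1}{38698480} + \frac{\sqrt{822193210}}{58047720}$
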